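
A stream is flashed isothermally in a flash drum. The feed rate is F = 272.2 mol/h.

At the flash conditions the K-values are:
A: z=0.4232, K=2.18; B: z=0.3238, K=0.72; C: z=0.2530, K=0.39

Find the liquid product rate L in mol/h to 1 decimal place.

Material balance + equilibrium reduce to Σ zᵢ(Kᵢ−1)/(1+β(Kᵢ−1)) = 0.
Feasibility: ΣzᵢKᵢ = 1.2544, Σzᵢ/Kᵢ = 1.2926 — both > 1, two phases present.
Iterate (Newton) starting at β = 0.5:
  β = 0.5000: g = -0.01341, g' = -0.4623 → β = 0.4710
Converged at β = 0.4710.
Then V = β·F = 0.4710·272.2 = 128.2 mol/h and L = F − V = 144.0 mol/h.

L = 144.0 mol/h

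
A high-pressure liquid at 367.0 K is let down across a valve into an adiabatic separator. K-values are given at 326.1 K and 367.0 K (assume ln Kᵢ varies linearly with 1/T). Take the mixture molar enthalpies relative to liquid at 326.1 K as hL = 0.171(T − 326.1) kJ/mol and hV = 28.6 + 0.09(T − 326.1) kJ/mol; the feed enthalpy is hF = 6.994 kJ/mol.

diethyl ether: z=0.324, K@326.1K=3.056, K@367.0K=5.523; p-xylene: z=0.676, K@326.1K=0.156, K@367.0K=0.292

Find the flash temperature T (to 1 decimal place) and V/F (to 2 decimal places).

T = 340.5 K, V/F = 0.16

Adiabatic flash: solve Rachford–Rice at each trial T, then check hF = ψ·hV(T) + (1−ψ)·hL(T).
  T = 326.1 K: K = (3.056, 0.156), RR gives ψ = 0.055, H_out = 1.576 kJ/mol
  T = 367.0 K: K = (5.523, 0.292), RR gives ψ = 0.308, H_out = 14.787 kJ/mol
  T = 346.6 K: K = (4.184, 0.218), RR gives ψ = 0.202, H_out = 8.941 kJ/mol
  T = 336.4 K: K = (3.596, 0.185), RR gives ψ = 0.137, H_out = 5.572 kJ/mol
  T = 341.5 K: K = (3.883, 0.201), RR gives ψ = 0.171, H_out = 7.312 kJ/mol
  T = 338.9 K: K = (3.735, 0.193), RR gives ψ = 0.154, H_out = 6.441 kJ/mol
  T = 340.2 K: K = (3.808, 0.197), RR gives ψ = 0.163, H_out = 6.880 kJ/mol
Linear interpolation between T = 340.2 (H_out = 6.880) and T = 341.5 (H_out = 7.312) on hF = 6.994 gives T ≈ 340.5 K, at which ψ = 0.16.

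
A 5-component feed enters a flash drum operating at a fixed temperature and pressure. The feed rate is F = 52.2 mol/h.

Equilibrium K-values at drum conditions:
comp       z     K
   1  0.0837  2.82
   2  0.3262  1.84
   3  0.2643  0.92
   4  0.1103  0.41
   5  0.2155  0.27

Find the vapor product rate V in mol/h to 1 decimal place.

Newton iteration, V/F⁰ = 0.58:
  V/F = 0.5800: g = -0.13559, g' = -0.6057 → V/F = 0.3561
  V/F = 0.3561: g = -0.01340, g' = -0.5115 → V/F = 0.3299
Converged at V/F = 0.3299.
Then V = V/F·F = 0.3299·52.2 = 17.2 mol/h and L = F − V = 35.0 mol/h.

V = 17.2 mol/h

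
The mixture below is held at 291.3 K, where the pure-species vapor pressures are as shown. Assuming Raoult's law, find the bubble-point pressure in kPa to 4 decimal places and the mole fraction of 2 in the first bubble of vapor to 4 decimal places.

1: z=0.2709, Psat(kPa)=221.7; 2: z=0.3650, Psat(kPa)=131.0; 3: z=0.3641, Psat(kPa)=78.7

At the bubble point ψ → 0, so ΣzᵢKᵢ = 1 with Kᵢ = Pᵢˢᵃᵗ/P ⇒ P = ΣzᵢPᵢˢᵃᵗ.
P = 0.2709·221.7 + 0.3650·131.0 + 0.3641·78.7 = 136.5282 kPa
yᵢ = zᵢPᵢˢᵃᵗ/P ⇒ y_2 = 0.3650·131.0/136.5282 = 0.3502

Pbub = 136.5282 kPa, y_2 = 0.3502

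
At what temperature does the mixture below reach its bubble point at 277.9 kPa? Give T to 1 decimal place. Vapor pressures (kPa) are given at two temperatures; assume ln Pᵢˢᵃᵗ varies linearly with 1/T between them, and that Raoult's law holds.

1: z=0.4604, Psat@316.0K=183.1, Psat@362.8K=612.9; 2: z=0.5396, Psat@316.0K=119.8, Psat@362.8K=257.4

Bubble-point temperature: ΣzᵢPᵢˢᵃᵗ(T) = P. Interpolate ln Pᵢˢᵃᵗ = aᵢ + bᵢ/T.
  T = 316.0 K: ΣzᵢPᵢˢᵃᵗ = 148.94 kPa
  T = 362.8 K: ΣzᵢPᵢˢᵃᵗ = 421.07 kPa
  T = 339.4 K: ΣzᵢPᵢˢᵃᵗ = 258.08 kPa
  T = 351.1 K: ΣzᵢPᵢˢᵃᵗ = 331.95 kPa
  T = 345.2 K: ΣzᵢPᵢˢᵃᵗ = 292.90 kPa
  T = 342.3 K: ΣzᵢPᵢˢᵃᵗ = 275.06 kPa
Interpolating between 342.3 K and 345.2 K gives T ≈ 342.8 K.

T = 342.8 K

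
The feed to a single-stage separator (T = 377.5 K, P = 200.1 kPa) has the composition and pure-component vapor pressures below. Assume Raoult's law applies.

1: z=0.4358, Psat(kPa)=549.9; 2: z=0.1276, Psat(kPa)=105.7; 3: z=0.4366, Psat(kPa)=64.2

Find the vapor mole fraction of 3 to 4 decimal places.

y_3 = 0.1859

Raoult's law: Kᵢ = Pᵢˢᵃᵗ/P = Pᵢˢᵃᵗ/200.1.
  K_1 = 549.9/200.1 = 2.748126, K_2 = 105.7/200.1 = 0.528236, K_3 = 64.2/200.1 = 0.320840
Rachford–Rice: g(ψ) = Σ zᵢ(Kᵢ−1)/(1+ψ(Kᵢ−1)) = 0.
g(0) = ΣzᵢKᵢ − 1 = 0.4051 and g(1) = 1 − Σzᵢ/Kᵢ = -0.7609, so a root lies in (0, 1).
Iterate (Newton) starting at ψ = 0.31:
  ψ = 0.3100: g = 0.04797, g' = -0.9222 → ψ = 0.3620
  ψ = 0.3620: g = 0.00078, g' = -0.8949 → ψ = 0.3629
Converged at ψ = 0.3629.
Compositions from xᵢ = zᵢ/(1+ψ(Kᵢ−1)), yᵢ = Kᵢxᵢ:
  1: x = 0.2666, y = 0.7328
  2: x = 0.1540, y = 0.0813
  3: x = 0.5794, y = 0.1859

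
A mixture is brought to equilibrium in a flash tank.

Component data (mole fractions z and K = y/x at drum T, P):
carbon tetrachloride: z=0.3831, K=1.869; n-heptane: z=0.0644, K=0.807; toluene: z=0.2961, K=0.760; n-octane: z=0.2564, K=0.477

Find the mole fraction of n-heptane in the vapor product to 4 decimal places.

y_n-heptane = 0.0557

Rachford–Rice: g(V/F) = Σ zᵢ(Kᵢ−1)/(1+V/F(Kᵢ−1)) = 0.
g(0) = ΣzᵢKᵢ − 1 = 0.1153 and g(1) = 1 − Σzᵢ/Kᵢ = -0.2119, so a root lies in (0, 1).
Iterate (Newton) starting at V/F = 0.51:
  V/F = 0.5100: g = -0.04696, g' = -0.2944 → V/F = 0.3505
  V/F = 0.3505: g = 0.00007, g' = -0.2982 → V/F = 0.3507
Converged at V/F = 0.3507.
Compositions from xᵢ = zᵢ/(1+V/F(Kᵢ−1)), yᵢ = Kᵢxᵢ:
  carbon tetrachloride: x = 0.2936, y = 0.5488
  n-heptane: x = 0.0691, y = 0.0557
  toluene: x = 0.3233, y = 0.2457
  n-octane: x = 0.3140, y = 0.1498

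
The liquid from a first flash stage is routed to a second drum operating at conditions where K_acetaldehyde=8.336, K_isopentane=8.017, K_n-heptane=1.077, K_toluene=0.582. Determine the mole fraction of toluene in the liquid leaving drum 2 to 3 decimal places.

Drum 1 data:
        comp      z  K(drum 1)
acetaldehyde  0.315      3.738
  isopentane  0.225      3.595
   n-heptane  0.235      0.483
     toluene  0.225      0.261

Drum 1:
Material balance + equilibrium reduce to Σ zᵢ(Kᵢ−1)/(1+ψ₁(Kᵢ−1)) = 0.
Check two-phase: ΣzᵢKᵢ = 2.159 > 1 and Σzᵢ/Kᵢ = 1.495 > 1, so g(0) = 1.159 > 0 and g(1) = -0.495 < 0.
Newton–Raphson from ψ₁ = 0.34:
  ψ₁ = 0.340: g = 0.3874, g' = -1.373 → ψ₁ = 0.622
  ψ₁ = 0.622: g = 0.0554, g' = -1.102 → ψ₁ = 0.672
Converged at ψ₁ = 0.672.
Drum-1 compositions:
  acetaldehyde: x = 0.111, y = 0.415
  isopentane: x = 0.082, y = 0.295
  n-heptane: x = 0.360, y = 0.174
  toluene: x = 0.447, y = 0.117
Drum-2 feed = drum-1 liquid: z₂ = (0.1109, 0.0820, 0.3601, 0.4470).
Drum 2:
Rachford–Rice: g(ψ₂) = Σ zᵢ(Kᵢ−1)/(1+ψ₂(Kᵢ−1)) = 0.
Check two-phase: ΣzᵢKᵢ = 2.230 > 1 and Σzᵢ/Kᵢ = 1.126 > 1, so g(0) = 1.230 > 0 and g(1) = -0.126 < 0.
Newton iteration, ψ₂⁰ = 0.5:
  ψ₂ = 0.500: g = 0.0924, g' = -0.599 → ψ₂ = 0.654
  ψ₂ = 0.654: g = 0.0125, g' = -0.457 → ψ₂ = 0.682
Converged at ψ₂ = 0.682.
  acetaldehyde: x = 0.018, y = 0.154
  isopentane: x = 0.014, y = 0.114
  n-heptane: x = 0.342, y = 0.368
  toluene: x = 0.625, y = 0.364

x_toluene (drum 2) = 0.625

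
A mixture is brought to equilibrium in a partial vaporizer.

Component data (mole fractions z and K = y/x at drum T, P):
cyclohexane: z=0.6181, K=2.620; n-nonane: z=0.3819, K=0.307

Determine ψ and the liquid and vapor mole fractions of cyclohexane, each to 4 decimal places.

Rachford–Rice: g(ψ) = Σ zᵢ(Kᵢ−1)/(1+ψ(Kᵢ−1)) = 0.
g(0) = ΣzᵢKᵢ − 1 = 0.7367 and g(1) = 1 − Σzᵢ/Kᵢ = -0.4799, so a root lies in (0, 1).
Binary case is linear: z₁(K₁−1)(1+ψ(K₂−1)) + z₂(K₂−1)(1+ψ(K₁−1)) = 0
⇒ ψ = [z₁(K₁−1)+z₂(K₂−1)] / [−(K₁−1)(K₂−1)] = 0.73667/1.12266 = 0.6562
Compositions from xᵢ = zᵢ/(1+ψ(Kᵢ−1)), yᵢ = Kᵢxᵢ:
  cyclohexane: x = 0.2996, y = 0.7850
  n-nonane: x = 0.7004, y = 0.2150

ψ = 0.6562, x_cyclohexane = 0.2996, y_cyclohexane = 0.7850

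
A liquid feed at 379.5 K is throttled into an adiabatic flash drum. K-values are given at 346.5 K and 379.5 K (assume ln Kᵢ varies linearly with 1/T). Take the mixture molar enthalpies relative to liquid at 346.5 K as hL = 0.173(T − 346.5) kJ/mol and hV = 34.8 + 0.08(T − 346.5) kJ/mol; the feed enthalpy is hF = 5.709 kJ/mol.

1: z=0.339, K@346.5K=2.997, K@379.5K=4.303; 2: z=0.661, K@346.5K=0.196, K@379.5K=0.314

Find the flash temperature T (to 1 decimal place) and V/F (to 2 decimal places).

T = 352.7 K, V/F = 0.14

Adiabatic flash: solve Rachford–Rice at each trial T, then check hF = ψ·hV(T) + (1−ψ)·hL(T).
  T = 346.5 K: K = (2.997, 0.196), RR gives ψ = 0.091, H_out = 3.154 kJ/mol
  T = 379.5 K: K = (4.303, 0.314), RR gives ψ = 0.294, H_out = 15.039 kJ/mol
  T = 363.0 K: K = (3.621, 0.251), RR gives ψ = 0.200, H_out = 9.515 kJ/mol
  T = 354.8 K: K = (3.303, 0.222), RR gives ψ = 0.149, H_out = 6.507 kJ/mol
  T = 350.6 K: K = (3.146, 0.209), RR gives ψ = 0.121, H_out = 4.857 kJ/mol
  T = 352.7 K: K = (3.224, 0.216), RR gives ψ = 0.135, H_out = 5.693 kJ/mol
Linear interpolation between T = 352.7 (H_out = 5.693) and T = 354.8 (H_out = 6.507) on hF = 5.709 gives T ≈ 352.7 K, at which ψ = 0.14.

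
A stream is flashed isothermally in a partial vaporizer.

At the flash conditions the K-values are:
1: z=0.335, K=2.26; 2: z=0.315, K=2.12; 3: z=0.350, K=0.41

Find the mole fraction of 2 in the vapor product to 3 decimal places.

y_2 = 0.351

Newton iteration, β⁰ = 0.5:
  β = 0.500: g = 0.1922, g' = -0.608 → β = 0.816
  β = 0.816: g = -0.0060, g' = -0.690 → β = 0.808
Converged at β = 0.808.
Compositions from xᵢ = zᵢ/(1+β(Kᵢ−1)), yᵢ = Kᵢxᵢ:
  1: x = 0.166, y = 0.375
  2: x = 0.165, y = 0.351
  3: x = 0.669, y = 0.274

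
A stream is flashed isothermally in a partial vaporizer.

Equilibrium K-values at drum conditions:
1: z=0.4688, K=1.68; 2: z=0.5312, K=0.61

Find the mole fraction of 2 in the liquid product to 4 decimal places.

x_2 = 0.6355

Binary case is linear: z₁(K₁−1)(1+V/F(K₂−1)) + z₂(K₂−1)(1+V/F(K₁−1)) = 0
⇒ V/F = [z₁(K₁−1)+z₂(K₂−1)] / [−(K₁−1)(K₂−1)] = 0.11162/0.26520 = 0.4209
Compositions from xᵢ = zᵢ/(1+V/F(Kᵢ−1)), yᵢ = Kᵢxᵢ:
  1: x = 0.3645, y = 0.6123
  2: x = 0.6355, y = 0.3877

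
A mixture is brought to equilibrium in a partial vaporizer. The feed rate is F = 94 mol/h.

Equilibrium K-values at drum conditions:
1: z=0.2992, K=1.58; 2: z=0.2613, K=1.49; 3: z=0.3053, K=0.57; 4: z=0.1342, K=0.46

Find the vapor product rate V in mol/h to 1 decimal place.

V = 36.5 mol/h

Let ψ = V/F and solve Σ zᵢ(Kᵢ−1)/(1+ψ(Kᵢ−1)) = 0.
Check two-phase: ΣzᵢKᵢ = 1.0978 > 1 and Σzᵢ/Kᵢ = 1.1921 > 1, so g(0) = 0.0978 > 0 and g(1) = -0.1921 < 0.
Newton iteration, ψ⁰ = 0.5:
  ψ = 0.5000: g = -0.02914, g' = -0.2660 → ψ = 0.3904
  ψ = 0.3904: g = -0.00063, g' = -0.2555 → ψ = 0.3880
Converged at ψ = 0.3880.
Then V = ψ·F = 0.3880·94 = 36.5 mol/h and L = F − V = 57.5 mol/h.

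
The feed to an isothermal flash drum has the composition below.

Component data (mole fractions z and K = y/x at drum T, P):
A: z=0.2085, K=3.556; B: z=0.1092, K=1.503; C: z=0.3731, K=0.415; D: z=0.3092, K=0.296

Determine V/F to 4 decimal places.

V/F = 0.1090

Material balance + equilibrium reduce to Σ zᵢ(Kᵢ−1)/(1+V/F(Kᵢ−1)) = 0.
Feasibility: ΣzᵢKᵢ = 1.1519, Σzᵢ/Kᵢ = 2.0749 — both > 1, two phases present.
Newton iteration, V/F⁰ = 0.5:
  V/F = 0.5000: g = -0.36659, g' = -0.9002 → V/F = 0.0928
  V/F = 0.0928: g = 0.01960, g' = -1.2335 → V/F = 0.1086
  V/F = 0.1086: g = 0.00040, g' = -1.1845 → V/F = 0.1090
Converged at V/F = 0.1090.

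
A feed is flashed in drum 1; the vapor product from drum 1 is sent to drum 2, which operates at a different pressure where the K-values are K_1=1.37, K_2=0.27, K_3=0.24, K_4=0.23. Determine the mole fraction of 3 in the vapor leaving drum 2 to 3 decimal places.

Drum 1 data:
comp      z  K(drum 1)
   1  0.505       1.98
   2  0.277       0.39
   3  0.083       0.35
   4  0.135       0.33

Drum 1:
Let ψ₁ = V/F and solve Σ zᵢ(Kᵢ−1)/(1+ψ₁(Kᵢ−1)) = 0.
Check two-phase: ΣzᵢKᵢ = 1.182 > 1 and Σzᵢ/Kᵢ = 1.612 > 1, so g(0) = 0.182 > 0 and g(1) = -0.612 < 0.
Iterate (Newton) starting at ψ₁ = 0.5:
  ψ₁ = 0.500: g = -0.1269, g' = -0.646 → ψ₁ = 0.303
  ψ₁ = 0.303: g = -0.0067, g' = -0.593 → ψ₁ = 0.292
Converged at ψ₁ = 0.292.
Drum-1 compositions:
  1: x = 0.393, y = 0.777
  2: x = 0.337, y = 0.131
  3: x = 0.102, y = 0.036
  4: x = 0.168, y = 0.055
Drum-2 feed = drum-1 vapor: z₂ = (0.7773, 0.1315, 0.0359, 0.0554).
Drum 2:
Rachford–Rice: g(ψ₂) = Σ zᵢ(Kᵢ−1)/(1+ψ₂(Kᵢ−1)) = 0.
Check two-phase: ΣzᵢKᵢ = 1.122 > 1 and Σzᵢ/Kᵢ = 1.445 > 1, so g(0) = 0.122 > 0 and g(1) = -0.445 < 0.
Newton–Raphson from ψ₂ = 0.41:
  ψ₂ = 0.410: g = 0.0108, g' = -0.337 → ψ₂ = 0.442
  ψ₂ = 0.442: g = -0.0003, g' = -0.354 → ψ₂ = 0.441
Converged at ψ₂ = 0.441.
  1: x = 0.668, y = 0.915
  2: x = 0.194, y = 0.052
  3: x = 0.054, y = 0.013
  4: x = 0.084, y = 0.019

y_3 (drum 2) = 0.013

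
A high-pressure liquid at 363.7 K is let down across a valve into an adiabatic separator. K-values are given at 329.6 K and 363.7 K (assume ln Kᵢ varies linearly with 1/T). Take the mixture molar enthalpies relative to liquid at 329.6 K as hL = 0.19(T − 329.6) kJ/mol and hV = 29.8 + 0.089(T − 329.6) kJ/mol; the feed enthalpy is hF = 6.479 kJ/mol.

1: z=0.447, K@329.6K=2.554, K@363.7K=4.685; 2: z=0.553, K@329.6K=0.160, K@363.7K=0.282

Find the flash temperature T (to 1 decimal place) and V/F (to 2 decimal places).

Adiabatic flash: solve Rachford–Rice at each trial T, then check hF = ψ·hV(T) + (1−ψ)·hL(T).
  T = 329.6 K: K = (2.554, 0.160), RR gives ψ = 0.176, H_out = 5.253 kJ/mol
  T = 363.7 K: K = (4.685, 0.282), RR gives ψ = 0.472, H_out = 18.932 kJ/mol
  T = 346.6 K: K = (3.508, 0.215), RR gives ψ = 0.349, H_out = 13.033 kJ/mol
  T = 338.1 K: K = (3.005, 0.186), RR gives ψ = 0.274, H_out = 9.531 kJ/mol
  T = 333.9 K: K = (2.776, 0.173), RR gives ψ = 0.229, H_out = 7.545 kJ/mol
  T = 331.8 K: K = (2.666, 0.167), RR gives ψ = 0.204, H_out = 6.463 kJ/mol
Linear interpolation between T = 331.8 (H_out = 6.463) and T = 333.9 (H_out = 7.545) on hF = 6.479 gives T ≈ 331.8 K, at which ψ = 0.20.

T = 331.8 K, V/F = 0.20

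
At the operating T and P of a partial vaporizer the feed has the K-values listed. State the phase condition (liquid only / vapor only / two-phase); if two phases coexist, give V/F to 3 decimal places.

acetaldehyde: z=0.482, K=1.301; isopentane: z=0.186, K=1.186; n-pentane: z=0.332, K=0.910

vapor only

ΣzᵢKᵢ = 1.150; Σzᵢ/Kᵢ = 0.892.
Since Σzᵢ/Kᵢ < 1 the mixture is above its dew point — single vapor phase.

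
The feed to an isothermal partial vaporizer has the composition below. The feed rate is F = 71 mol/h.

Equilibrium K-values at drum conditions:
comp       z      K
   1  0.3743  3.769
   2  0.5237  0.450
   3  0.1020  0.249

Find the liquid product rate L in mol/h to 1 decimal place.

Rachford–Rice: g(V/F) = Σ zᵢ(Kᵢ−1)/(1+V/F(Kᵢ−1)) = 0.
Check two-phase: ΣzᵢKᵢ = 1.6718 > 1 and Σzᵢ/Kᵢ = 1.6727 > 1, so g(0) = 0.6718 > 0 and g(1) = -0.6727 < 0.
Iterate (Newton) starting at V/F = 0.67:
  V/F = 0.6700: g = -0.24730, g' = -0.9823 → V/F = 0.4183
  V/F = 0.4183: g = -0.00553, g' = -1.0057 → V/F = 0.4128
Converged at V/F = 0.4128.
Then V = V/F·F = 0.4128·71 = 29.3 mol/h and L = F − V = 41.7 mol/h.

L = 41.7 mol/h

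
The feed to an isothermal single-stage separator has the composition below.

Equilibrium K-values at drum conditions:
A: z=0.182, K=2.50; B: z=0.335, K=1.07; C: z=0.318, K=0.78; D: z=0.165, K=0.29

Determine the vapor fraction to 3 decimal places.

ψ = 0.264

Material balance + equilibrium reduce to Σ zᵢ(Kᵢ−1)/(1+ψ(Kᵢ−1)) = 0.
Feasibility: ΣzᵢKᵢ = 1.109, Σzᵢ/Kᵢ = 1.363 — both > 1, two phases present.
Iterate (Newton) starting at ψ = 0.5:
  ψ = 0.500: g = -0.0816, g' = -0.355 → ψ = 0.270
  ψ = 0.270: g = -0.0020, g' = -0.354 → ψ = 0.264
Converged at ψ = 0.264.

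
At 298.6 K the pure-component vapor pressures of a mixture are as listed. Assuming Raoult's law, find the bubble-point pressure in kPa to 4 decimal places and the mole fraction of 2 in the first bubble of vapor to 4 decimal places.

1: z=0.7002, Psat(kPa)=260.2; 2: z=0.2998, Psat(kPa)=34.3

Pbub = 192.4752 kPa, y_2 = 0.0534

At the bubble point ψ → 0, so ΣzᵢKᵢ = 1 with Kᵢ = Pᵢˢᵃᵗ/P ⇒ P = ΣzᵢPᵢˢᵃᵗ.
P = 0.7002·260.2 + 0.2998·34.3 = 192.4752 kPa
yᵢ = zᵢPᵢˢᵃᵗ/P ⇒ y_2 = 0.2998·34.3/192.4752 = 0.0534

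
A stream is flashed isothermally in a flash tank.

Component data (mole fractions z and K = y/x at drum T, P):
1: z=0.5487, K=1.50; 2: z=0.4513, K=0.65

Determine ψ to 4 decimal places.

ψ = 0.6651

Let ψ = V/F and solve Σ zᵢ(Kᵢ−1)/(1+ψ(Kᵢ−1)) = 0.
Feasibility: ΣzᵢKᵢ = 1.1164, Σzᵢ/Kᵢ = 1.0601 — both > 1, two phases present.
Binary case is linear: z₁(K₁−1)(1+ψ(K₂−1)) + z₂(K₂−1)(1+ψ(K₁−1)) = 0
⇒ ψ = [z₁(K₁−1)+z₂(K₂−1)] / [−(K₁−1)(K₂−1)] = 0.11639/0.17500 = 0.6651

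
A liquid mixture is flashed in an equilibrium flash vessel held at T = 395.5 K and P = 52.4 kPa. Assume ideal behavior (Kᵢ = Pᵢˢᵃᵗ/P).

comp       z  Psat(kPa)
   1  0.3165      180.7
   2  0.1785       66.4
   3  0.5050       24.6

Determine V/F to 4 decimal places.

V/F = 0.5398

Raoult's law: Kᵢ = Pᵢˢᵃᵗ/P = Pᵢˢᵃᵗ/52.4.
  K_1 = 180.7/52.4 = 3.448473, K_2 = 66.4/52.4 = 1.267176, K_3 = 24.6/52.4 = 0.469466
Newton–Raphson from V/F = 0.5:
  V/F = 0.5000: g = 0.02583, g' = -0.6568 → V/F = 0.5393
  V/F = 0.5393: g = 0.00033, g' = -0.6410 → V/F = 0.5398
Converged at V/F = 0.5398.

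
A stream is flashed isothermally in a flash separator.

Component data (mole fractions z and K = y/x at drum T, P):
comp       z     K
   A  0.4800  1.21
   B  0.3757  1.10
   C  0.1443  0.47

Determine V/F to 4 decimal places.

Material balance + equilibrium reduce to Σ zᵢ(Kᵢ−1)/(1+V/F(Kᵢ−1)) = 0.
Feasibility: ΣzᵢKᵢ = 1.0619, Σzᵢ/Kᵢ = 1.0453 — both > 1, two phases present.
Newton–Raphson from V/F = 0.34:
  V/F = 0.3400: g = 0.03713, g' = -0.0823 → V/F = 0.7913
  V/F = 0.7913: g = -0.01047, g' = -0.1390 → V/F = 0.7160
  V/F = 0.7160: g = -0.00056, g' = -0.1245 → V/F = 0.7115
  V/F = 0.7115: g = -0.00000, g' = -0.1238 → V/F = 0.7114
Converged at V/F = 0.7114.

V/F = 0.7114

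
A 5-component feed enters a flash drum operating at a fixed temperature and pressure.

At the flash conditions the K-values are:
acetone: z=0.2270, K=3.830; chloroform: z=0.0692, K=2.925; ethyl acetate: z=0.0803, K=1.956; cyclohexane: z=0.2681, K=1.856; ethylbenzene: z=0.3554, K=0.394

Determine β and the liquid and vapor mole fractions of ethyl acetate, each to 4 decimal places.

Let β = V/F and solve Σ zᵢ(Kᵢ−1)/(1+β(Kᵢ−1)) = 0.
Feasibility: ΣzᵢKᵢ = 1.8665, Σzᵢ/Kᵢ = 1.1705 — both > 1, two phases present.
Iterate (Newton) starting at β = 0.5:
  β = 0.5000: g = 0.23754, g' = -0.7769 → β = 0.8058
  β = 0.8058: g = 0.00635, g' = -0.7990 → β = 0.8137
Converged at β = 0.8137.
Compositions from xᵢ = zᵢ/(1+β(Kᵢ−1)), yᵢ = Kᵢxᵢ:
  acetone: x = 0.0687, y = 0.2632
  chloroform: x = 0.0270, y = 0.0789
  ethyl acetate: x = 0.0452, y = 0.0883
  cyclohexane: x = 0.1580, y = 0.2933
  ethylbenzene: x = 0.7011, y = 0.2762

β = 0.8137, x_ethyl acetate = 0.0452, y_ethyl acetate = 0.0883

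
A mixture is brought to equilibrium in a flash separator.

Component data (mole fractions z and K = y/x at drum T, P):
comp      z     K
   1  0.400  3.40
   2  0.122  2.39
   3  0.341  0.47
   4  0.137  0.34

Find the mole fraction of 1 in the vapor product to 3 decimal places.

Rachford–Rice: g(ψ) = Σ zᵢ(Kᵢ−1)/(1+ψ(Kᵢ−1)) = 0.
Check two-phase: ΣzᵢKᵢ = 1.858 > 1 and Σzᵢ/Kᵢ = 1.297 > 1, so g(0) = 0.858 > 0 and g(1) = -0.297 < 0.
Newton iteration, ψ⁰ = 0.43:
  ψ = 0.430: g = 0.2183, g' = -0.927 → ψ = 0.665
  ψ = 0.665: g = 0.0174, g' = -0.824 → ψ = 0.686
Converged at ψ = 0.686.
Compositions from xᵢ = zᵢ/(1+ψ(Kᵢ−1)), yᵢ = Kᵢxᵢ:
  1: x = 0.151, y = 0.514
  2: x = 0.062, y = 0.149
  3: x = 0.536, y = 0.252
  4: x = 0.250, y = 0.085

y_1 = 0.514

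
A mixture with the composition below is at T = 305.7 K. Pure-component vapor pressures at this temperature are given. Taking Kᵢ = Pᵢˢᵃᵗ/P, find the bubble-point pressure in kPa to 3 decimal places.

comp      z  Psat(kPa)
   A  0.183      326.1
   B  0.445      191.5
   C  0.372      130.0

At the bubble point ψ → 0, so ΣzᵢKᵢ = 1 with Kᵢ = Pᵢˢᵃᵗ/P ⇒ P = ΣzᵢPᵢˢᵃᵗ.
P = 0.183·326.1 + 0.445·191.5 + 0.372·130.0 = 193.254 kPa

Pbub = 193.254 kPa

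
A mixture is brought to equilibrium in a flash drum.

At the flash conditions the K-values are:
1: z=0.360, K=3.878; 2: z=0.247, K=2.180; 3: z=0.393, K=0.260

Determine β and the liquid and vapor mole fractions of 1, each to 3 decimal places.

Material balance + equilibrium reduce to Σ zᵢ(Kᵢ−1)/(1+β(Kᵢ−1)) = 0.
g(0) = ΣzᵢKᵢ − 1 = 1.037 and g(1) = 1 − Σzᵢ/Kᵢ = -0.718, so a root lies in (0, 1).
Newton–Raphson from β = 0.67:
  β = 0.670: g = -0.0602, g' = -1.302 → β = 0.624
  β = 0.624: g = -0.0016, g' = -1.238 → β = 0.622
Converged at β = 0.622.
Compositions from xᵢ = zᵢ/(1+β(Kᵢ−1)), yᵢ = Kᵢxᵢ:
  1: x = 0.129, y = 0.500
  2: x = 0.142, y = 0.310
  3: x = 0.729, y = 0.189

β = 0.622, x_1 = 0.129, y_1 = 0.500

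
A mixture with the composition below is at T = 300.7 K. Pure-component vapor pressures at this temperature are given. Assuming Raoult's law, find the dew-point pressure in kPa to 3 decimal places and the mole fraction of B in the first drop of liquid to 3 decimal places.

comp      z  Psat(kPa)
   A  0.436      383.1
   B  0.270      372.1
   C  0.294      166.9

At the dew point ψ → 1, so Σzᵢ/Kᵢ = 1 with Kᵢ = Pᵢˢᵃᵗ/P ⇒ 1/P = Σzᵢ/Pᵢˢᵃᵗ.
1/P = 0.436/383.1 + 0.270/372.1 + 0.294/166.9 = 0.003625 ⇒ P = 275.845 kPa
xᵢ = zᵢP/Pᵢˢᵃᵗ ⇒ x_B = 0.270·275.845/372.1 = 0.200

Pdew = 275.845 kPa, x_B = 0.200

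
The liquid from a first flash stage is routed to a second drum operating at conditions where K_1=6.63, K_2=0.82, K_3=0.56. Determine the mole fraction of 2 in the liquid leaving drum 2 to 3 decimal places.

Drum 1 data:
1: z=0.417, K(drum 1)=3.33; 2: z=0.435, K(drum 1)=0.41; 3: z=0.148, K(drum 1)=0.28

x_2 (drum 2) = 0.656

Drum 1:
Let ψ₁ = V/F and solve Σ zᵢ(Kᵢ−1)/(1+ψ₁(Kᵢ−1)) = 0.
Check two-phase: ΣzᵢKᵢ = 1.608 > 1 and Σzᵢ/Kᵢ = 1.715 > 1, so g(0) = 0.608 > 0 and g(1) = -0.715 < 0.
Newton–Raphson from ψ₁ = 0.5:
  ψ₁ = 0.500: g = -0.0818, g' = -0.975 → ψ₁ = 0.416
  ψ₁ = 0.416: g = 0.0010, g' = -1.006 → ψ₁ = 0.417
Converged at ψ₁ = 0.417.
Drum-1 compositions:
  1: x = 0.211, y = 0.704
  2: x = 0.577, y = 0.237
  3: x = 0.212, y = 0.059
Drum-2 feed = drum-1 liquid: z₂ = (0.2115, 0.5770, 0.2115).
Drum 2:
Rachford–Rice: g(ψ₂) = Σ zᵢ(Kᵢ−1)/(1+ψ₂(Kᵢ−1)) = 0.
g(0) = ΣzᵢKᵢ − 1 = 0.994 and g(1) = 1 − Σzᵢ/Kᵢ = -0.113, so a root lies in (0, 1).
Newton iteration, ψ₂⁰ = 0.59:
  ψ₂ = 0.590: g = 0.0336, g' = -0.457 → ψ₂ = 0.663
  ψ₂ = 0.663: g = 0.0020, g' = -0.405 → ψ₂ = 0.669
Converged at ψ₂ = 0.669.
  1: x = 0.044, y = 0.294
  2: x = 0.656, y = 0.538
  3: x = 0.300, y = 0.168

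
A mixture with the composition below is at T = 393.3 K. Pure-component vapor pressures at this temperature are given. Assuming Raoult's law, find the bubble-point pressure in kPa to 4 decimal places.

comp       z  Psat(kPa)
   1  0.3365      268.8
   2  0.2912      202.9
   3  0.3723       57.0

At the bubble point ψ → 0, so ΣzᵢKᵢ = 1 with Kᵢ = Pᵢˢᵃᵗ/P ⇒ P = ΣzᵢPᵢˢᵃᵗ.
P = 0.3365·268.8 + 0.2912·202.9 + 0.3723·57.0 = 170.7568 kPa

Pbub = 170.7568 kPa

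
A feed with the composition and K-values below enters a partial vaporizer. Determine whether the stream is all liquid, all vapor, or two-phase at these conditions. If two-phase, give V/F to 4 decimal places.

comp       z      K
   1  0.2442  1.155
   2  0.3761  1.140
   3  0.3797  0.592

ΣzᵢKᵢ = 0.9356; Σzᵢ/Kᵢ = 1.1827.
Since ΣzᵢKᵢ < 1 the mixture is below its bubble point — single liquid phase.

all liquid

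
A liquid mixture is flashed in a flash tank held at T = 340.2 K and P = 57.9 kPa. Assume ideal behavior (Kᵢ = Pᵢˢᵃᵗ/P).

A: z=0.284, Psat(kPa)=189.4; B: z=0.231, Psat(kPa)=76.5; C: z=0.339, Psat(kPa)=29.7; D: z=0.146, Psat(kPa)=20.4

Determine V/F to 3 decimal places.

Raoult's law: Kᵢ = Pᵢˢᵃᵗ/P = Pᵢˢᵃᵗ/57.9.
  K_A = 189.4/57.9 = 3.27116, K_B = 76.5/57.9 = 1.32124, K_C = 29.7/57.9 = 0.51295, K_D = 20.4/57.9 = 0.35233
Rachford–Rice: g(V/F) = Σ zᵢ(Kᵢ−1)/(1+V/F(Kᵢ−1)) = 0.
Feasibility: ΣzᵢKᵢ = 1.460, Σzᵢ/Kᵢ = 1.337 — both > 1, two phases present.
Iterate (Newton) starting at V/F = 0.5:
  V/F = 0.500: g = 0.0079, g' = -0.613 → V/F = 0.513
Converged at V/F = 0.513.

V/F = 0.513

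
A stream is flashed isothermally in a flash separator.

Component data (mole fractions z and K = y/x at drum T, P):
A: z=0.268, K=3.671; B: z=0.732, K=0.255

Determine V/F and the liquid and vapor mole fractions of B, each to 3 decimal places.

V/F = 0.086, x_B = 0.782, y_B = 0.199

Rachford–Rice: g(V/F) = Σ zᵢ(Kᵢ−1)/(1+V/F(Kᵢ−1)) = 0.
Check two-phase: ΣzᵢKᵢ = 1.170 > 1 and Σzᵢ/Kᵢ = 2.944 > 1, so g(0) = 0.170 > 0 and g(1) = -1.944 < 0.
Binary case is linear: z₁(K₁−1)(1+V/F(K₂−1)) + z₂(K₂−1)(1+V/F(K₁−1)) = 0
⇒ V/F = [z₁(K₁−1)+z₂(K₂−1)] / [−(K₁−1)(K₂−1)] = 0.1705/1.9899 = 0.086
Compositions from xᵢ = zᵢ/(1+V/F(Kᵢ−1)), yᵢ = Kᵢxᵢ:
  A: x = 0.218, y = 0.801
  B: x = 0.782, y = 0.199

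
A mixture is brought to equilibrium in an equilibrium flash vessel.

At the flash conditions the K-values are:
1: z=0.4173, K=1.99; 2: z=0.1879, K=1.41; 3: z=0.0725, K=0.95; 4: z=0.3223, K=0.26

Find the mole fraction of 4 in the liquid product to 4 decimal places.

Material balance + equilibrium reduce to Σ zᵢ(Kᵢ−1)/(1+ψ(Kᵢ−1)) = 0.
Feasibility: ΣzᵢKᵢ = 1.2480, Σzᵢ/Kᵢ = 1.6589 — both > 1, two phases present.
Newton–Raphson from ψ = 0.63:
  ψ = 0.6300: g = -0.13488, g' = -0.7947 → ψ = 0.4603
  ψ = 0.4603: g = -0.01679, g' = -0.6215 → ψ = 0.4333
  ψ = 0.4333: g = -0.00022, g' = -0.6056 → ψ = 0.4329
Converged at ψ = 0.4329.
Compositions from xᵢ = zᵢ/(1+ψ(Kᵢ−1)), yᵢ = Kᵢxᵢ:
  1: x = 0.2921, y = 0.5813
  2: x = 0.1596, y = 0.2250
  3: x = 0.0741, y = 0.0704
  4: x = 0.4742, y = 0.1233

x_4 = 0.4742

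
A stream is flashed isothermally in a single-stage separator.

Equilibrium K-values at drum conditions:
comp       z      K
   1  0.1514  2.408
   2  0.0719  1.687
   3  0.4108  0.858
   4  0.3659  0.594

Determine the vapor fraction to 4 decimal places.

ψ = 0.1597

Iterate (Newton) starting at ψ = 0.5:
  ψ = 0.5000: g = -0.08732, g' = -0.2267 → ψ = 0.1149
  ψ = 0.1149: g = 0.01416, g' = -0.3265 → ψ = 0.1582
  ψ = 0.1582: g = 0.00046, g' = -0.3059 → ψ = 0.1597
Converged at ψ = 0.1597.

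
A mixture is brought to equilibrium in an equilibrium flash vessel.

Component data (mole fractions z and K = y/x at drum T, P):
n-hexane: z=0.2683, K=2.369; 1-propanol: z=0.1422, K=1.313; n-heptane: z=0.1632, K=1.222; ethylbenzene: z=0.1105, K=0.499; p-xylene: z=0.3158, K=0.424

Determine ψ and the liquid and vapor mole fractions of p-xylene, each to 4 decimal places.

ψ = 0.4102, x_p-xylene = 0.4135, y_p-xylene = 0.1753

Let ψ = V/F and solve Σ zᵢ(Kᵢ−1)/(1+ψ(Kᵢ−1)) = 0.
Check two-phase: ΣzᵢKᵢ = 1.2108 > 1 and Σzᵢ/Kᵢ = 1.3214 > 1, so g(0) = 0.2108 > 0 and g(1) = -0.3214 < 0.
Iterate (Newton) starting at ψ = 0.5:
  ψ = 0.5000: g = -0.04020, g' = -0.4502 → ψ = 0.4107
  ψ = 0.4107: g = -0.00022, g' = -0.4475 → ψ = 0.4102
Converged at ψ = 0.4102.
Compositions from xᵢ = zᵢ/(1+ψ(Kᵢ−1)), yᵢ = Kᵢxᵢ:
  n-hexane: x = 0.1718, y = 0.4070
  1-propanol: x = 0.1260, y = 0.1655
  n-heptane: x = 0.1496, y = 0.1828
  ethylbenzene: x = 0.1391, y = 0.0694
  p-xylene: x = 0.4135, y = 0.1753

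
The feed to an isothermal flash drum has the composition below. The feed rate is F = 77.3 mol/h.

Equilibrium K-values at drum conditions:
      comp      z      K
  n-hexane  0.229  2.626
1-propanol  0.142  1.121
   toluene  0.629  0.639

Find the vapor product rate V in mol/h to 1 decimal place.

Rachford–Rice: g(ψ) = Σ zᵢ(Kᵢ−1)/(1+ψ(Kᵢ−1)) = 0.
g(0) = ΣzᵢKᵢ − 1 = 0.162 and g(1) = 1 − Σzᵢ/Kᵢ = -0.198, so a root lies in (0, 1).
Newton–Raphson from ψ = 0.56:
  ψ = 0.560: g = -0.0736, g' = -0.296 → ψ = 0.312
  ψ = 0.312: g = 0.0078, g' = -0.373 → ψ = 0.333
Converged at ψ = 0.333.
Then V = ψ·F = 0.3329·77.3 = 25.7 mol/h and L = F − V = 51.6 mol/h.

V = 25.7 mol/h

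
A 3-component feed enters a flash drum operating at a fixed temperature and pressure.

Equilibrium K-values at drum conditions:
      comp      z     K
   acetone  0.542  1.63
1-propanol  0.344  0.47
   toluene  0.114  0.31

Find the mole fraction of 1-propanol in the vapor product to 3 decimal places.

Iterate (Newton) starting at V/F = 0.54:
  V/F = 0.540: g = -0.1260, g' = -0.447 → V/F = 0.258
  V/F = 0.258: g = -0.0133, g' = -0.369 → V/F = 0.222
Converged at V/F = 0.222.
Compositions from xᵢ = zᵢ/(1+V/F(Kᵢ−1)), yᵢ = Kᵢxᵢ:
  acetone: x = 0.475, y = 0.775
  1-propanol: x = 0.390, y = 0.183
  toluene: x = 0.135, y = 0.042

y_1-propanol = 0.183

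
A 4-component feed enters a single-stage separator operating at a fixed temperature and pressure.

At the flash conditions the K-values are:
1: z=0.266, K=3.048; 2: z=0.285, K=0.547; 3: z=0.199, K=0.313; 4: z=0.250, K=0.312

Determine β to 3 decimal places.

Material balance + equilibrium reduce to Σ zᵢ(Kᵢ−1)/(1+β(Kᵢ−1)) = 0.
Feasibility: ΣzᵢKᵢ = 1.107, Σzᵢ/Kᵢ = 2.045 — both > 1, two phases present.
Iterate (Newton) starting at β = 0.32:
  β = 0.320: g = -0.2177, g' = -0.836 → β = 0.060
  β = 0.060: g = 0.0309, g' = -1.179 → β = 0.086
  β = 0.086: g = 0.0009, g' = -1.110 → β = 0.087
Converged at β = 0.087.

β = 0.087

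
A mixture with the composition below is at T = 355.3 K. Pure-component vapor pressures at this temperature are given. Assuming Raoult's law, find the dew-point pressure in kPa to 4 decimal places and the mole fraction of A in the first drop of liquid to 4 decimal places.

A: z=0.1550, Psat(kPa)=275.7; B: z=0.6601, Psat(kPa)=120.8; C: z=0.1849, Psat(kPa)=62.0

At the dew point ψ → 1, so Σzᵢ/Kᵢ = 1 with Kᵢ = Pᵢˢᵃᵗ/P ⇒ 1/P = Σzᵢ/Pᵢˢᵃᵗ.
1/P = 0.1550/275.7 + 0.6601/120.8 + 0.1849/62.0 = 0.0090089 ⇒ P = 111.0017 kPa
xᵢ = zᵢP/Pᵢˢᵃᵗ ⇒ x_A = 0.1550·111.0017/275.7 = 0.0624

Pdew = 111.0017 kPa, x_A = 0.0624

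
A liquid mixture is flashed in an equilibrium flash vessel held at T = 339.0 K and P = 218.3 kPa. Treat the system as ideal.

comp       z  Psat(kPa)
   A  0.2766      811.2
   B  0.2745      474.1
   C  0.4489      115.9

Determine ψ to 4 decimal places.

Raoult's law: Kᵢ = Pᵢˢᵃᵗ/P = Pᵢˢᵃᵗ/218.3.
  K_A = 811.2/218.3 = 3.715987, K_B = 474.1/218.3 = 2.171782, K_C = 115.9/218.3 = 0.530921
Let ψ = V/F and solve Σ zᵢ(Kᵢ−1)/(1+ψ(Kᵢ−1)) = 0.
Feasibility: ΣzᵢKᵢ = 1.8623, Σzᵢ/Kᵢ = 1.0463 — both > 1, two phases present.
Newton iteration, ψ⁰ = 0.53:
  ψ = 0.5300: g = 0.22614, g' = -0.6612 → ψ = 0.8720
  ψ = 0.8720: g = 0.02581, g' = -0.5549 → ψ = 0.9185
  ψ = 0.9185: g = -0.00009, g' = -0.5594 → ψ = 0.9184
Converged at ψ = 0.9184.

ψ = 0.9184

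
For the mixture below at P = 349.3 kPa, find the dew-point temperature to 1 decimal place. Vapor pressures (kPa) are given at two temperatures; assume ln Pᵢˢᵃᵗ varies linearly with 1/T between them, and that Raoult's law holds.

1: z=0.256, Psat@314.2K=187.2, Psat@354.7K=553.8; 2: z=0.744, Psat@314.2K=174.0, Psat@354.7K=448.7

T = 341.2 K

Dew-point temperature: Σzᵢ·P/Pᵢˢᵃᵗ(T) = 1. Interpolate ln Pᵢˢᵃᵗ = aᵢ + bᵢ/T.
  T = 314.2 K: ΣzᵢP/Pᵢˢᵃᵗ = 1.9712
  T = 354.7 K: ΣzᵢP/Pᵢˢᵃᵗ = 0.7407
  T = 334.4 K: ΣzᵢP/Pᵢˢᵃᵗ = 1.1739
  T = 344.5 K: ΣzᵢP/Pᵢˢᵃᵗ = 0.9271
  T = 339.4 K: ΣzᵢP/Pᵢˢᵃᵗ = 1.0426
  T = 341.9 K: ΣzᵢP/Pᵢˢᵃᵗ = 0.9839
Interpolating between 339.4 K and 341.9 K gives T ≈ 341.2 K.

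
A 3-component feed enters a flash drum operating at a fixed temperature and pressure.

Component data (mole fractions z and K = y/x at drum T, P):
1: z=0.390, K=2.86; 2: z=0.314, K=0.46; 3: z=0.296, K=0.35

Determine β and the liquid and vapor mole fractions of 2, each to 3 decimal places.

β = 0.328, x_2 = 0.382, y_2 = 0.176

Rachford–Rice: g(β) = Σ zᵢ(Kᵢ−1)/(1+β(Kᵢ−1)) = 0.
Check two-phase: ΣzᵢKᵢ = 1.363 > 1 and Σzᵢ/Kᵢ = 1.665 > 1, so g(0) = 0.363 > 0 and g(1) = -0.665 < 0.
Newton–Raphson from β = 0.5:
  β = 0.500: g = -0.1415, g' = -0.809 → β = 0.325
  β = 0.325: g = 0.0025, g' = -0.860 → β = 0.328
Converged at β = 0.328.
Compositions from xᵢ = zᵢ/(1+β(Kᵢ−1)), yᵢ = Kᵢxᵢ:
  1: x = 0.242, y = 0.693
  2: x = 0.382, y = 0.176
  3: x = 0.376, y = 0.132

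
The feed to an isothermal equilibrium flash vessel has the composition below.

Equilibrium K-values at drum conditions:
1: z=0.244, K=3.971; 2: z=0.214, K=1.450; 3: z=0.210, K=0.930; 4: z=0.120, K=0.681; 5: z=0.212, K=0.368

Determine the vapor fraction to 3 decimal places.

ψ = 0.707

Rachford–Rice: g(ψ) = Σ zᵢ(Kᵢ−1)/(1+ψ(Kᵢ−1)) = 0.
Check two-phase: ΣzᵢKᵢ = 1.634 > 1 and Σzᵢ/Kᵢ = 1.187 > 1, so g(0) = 0.634 > 0 and g(1) = -0.187 < 0.
Newton iteration, ψ⁰ = 0.4:
  ψ = 0.400: g = 0.1746, g' = -0.650 → ψ = 0.669
  ψ = 0.669: g = 0.0206, g' = -0.542 → ψ = 0.707
Converged at ψ = 0.707.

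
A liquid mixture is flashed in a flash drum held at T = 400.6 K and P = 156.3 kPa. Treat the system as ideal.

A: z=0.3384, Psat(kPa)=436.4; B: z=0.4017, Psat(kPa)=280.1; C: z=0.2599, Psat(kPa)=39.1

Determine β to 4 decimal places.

β = 0.7621

Raoult's law: Kᵢ = Pᵢˢᵃᵗ/P = Pᵢˢᵃᵗ/156.3.
  K_A = 436.4/156.3 = 2.792067, K_B = 280.1/156.3 = 1.792067, K_C = 39.1/156.3 = 0.250160
Material balance + equilibrium reduce to Σ zᵢ(Kᵢ−1)/(1+β(Kᵢ−1)) = 0.
Check two-phase: ΣzᵢKᵢ = 1.7297 > 1 and Σzᵢ/Kᵢ = 1.3843 > 1, so g(0) = 0.7297 > 0 and g(1) = -0.3843 < 0.
Newton iteration, β⁰ = 0.66:
  β = 0.6600: g = 0.10095, g' = -0.9096 → β = 0.7710
  β = 0.7710: g = -0.00977, g' = -1.1098 → β = 0.7622
  β = 0.7622: g = -0.00010, g' = -1.0881 → β = 0.7621
Converged at β = 0.7621.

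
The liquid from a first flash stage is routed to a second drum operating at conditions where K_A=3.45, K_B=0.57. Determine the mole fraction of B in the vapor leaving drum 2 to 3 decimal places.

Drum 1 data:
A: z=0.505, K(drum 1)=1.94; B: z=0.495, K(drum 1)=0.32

Drum 1:
Let ψ₁ = V/F and solve Σ zᵢ(Kᵢ−1)/(1+ψ₁(Kᵢ−1)) = 0.
g(0) = ΣzᵢKᵢ − 1 = 0.138 and g(1) = 1 − Σzᵢ/Kᵢ = -0.807, so a root lies in (0, 1).
Binary case is linear: z₁(K₁−1)(1+ψ₁(K₂−1)) + z₂(K₂−1)(1+ψ₁(K₁−1)) = 0
⇒ ψ₁ = [z₁(K₁−1)+z₂(K₂−1)] / [−(K₁−1)(K₂−1)] = 0.1381/0.6392 = 0.216
Drum-1 compositions:
  A: x = 0.420, y = 0.814
  B: x = 0.580, y = 0.186
Drum-2 feed = drum-1 liquid: z₂ = (0.4198, 0.5802).
Drum 2:
Let ψ₂ = V/F and solve Σ zᵢ(Kᵢ−1)/(1+ψ₂(Kᵢ−1)) = 0.
g(0) = ΣzᵢKᵢ − 1 = 0.779 and g(1) = 1 − Σzᵢ/Kᵢ = -0.140, so a root lies in (0, 1).
Binary case is linear: z₁(K₁−1)(1+ψ₂(K₂−1)) + z₂(K₂−1)(1+ψ₂(K₁−1)) = 0
⇒ ψ₂ = [z₁(K₁−1)+z₂(K₂−1)] / [−(K₁−1)(K₂−1)] = 0.7789/1.0535 = 0.739
  A: x = 0.149, y = 0.515
  B: x = 0.851, y = 0.485

y_B (drum 2) = 0.485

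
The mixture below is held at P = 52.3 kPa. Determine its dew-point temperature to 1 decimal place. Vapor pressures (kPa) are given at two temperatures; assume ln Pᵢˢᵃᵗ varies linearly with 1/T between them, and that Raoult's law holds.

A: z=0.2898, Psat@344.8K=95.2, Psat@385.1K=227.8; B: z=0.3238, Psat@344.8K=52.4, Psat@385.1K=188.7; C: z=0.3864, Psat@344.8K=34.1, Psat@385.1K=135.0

T = 346.9 K

Dew-point temperature: Σzᵢ·P/Pᵢˢᵃᵗ(T) = 1. Interpolate ln Pᵢˢᵃᵗ = aᵢ + bᵢ/T.
  T = 344.8 K: ΣzᵢP/Pᵢˢᵃᵗ = 1.0750
  T = 385.1 K: ΣzᵢP/Pᵢˢᵃᵗ = 0.3060
  T = 365.0 K: ΣzᵢP/Pᵢˢᵃᵗ = 0.5507
  T = 354.9 K: ΣzᵢP/Pᵢˢᵃᵗ = 0.7613
  T = 349.9 K: ΣzᵢP/Pᵢˢᵃᵗ = 0.9006
  T = 347.4 K: ΣzᵢP/Pᵢˢᵃᵗ = 0.9816
Interpolating between 344.8 K and 347.4 K gives T ≈ 346.9 K.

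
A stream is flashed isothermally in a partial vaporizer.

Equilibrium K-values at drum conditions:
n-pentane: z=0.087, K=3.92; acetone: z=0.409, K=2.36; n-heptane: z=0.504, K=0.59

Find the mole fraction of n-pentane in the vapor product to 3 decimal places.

y_n-pentane = 0.095

Let ψ = V/F and solve Σ zᵢ(Kᵢ−1)/(1+ψ(Kᵢ−1)) = 0.
g(0) = ΣzᵢKᵢ − 1 = 0.604 and g(1) = 1 − Σzᵢ/Kᵢ = -0.050, so a root lies in (0, 1).
Newton–Raphson from ψ = 0.5:
  ψ = 0.500: g = 0.1744, g' = -0.525 → ψ = 0.832
  ψ = 0.832: g = 0.0212, g' = -0.425 → ψ = 0.882
  ψ = 0.882: g = 0.0001, g' = -0.422 → ψ = 0.883
Converged at ψ = 0.883.
Compositions from xᵢ = zᵢ/(1+ψ(Kᵢ−1)), yᵢ = Kᵢxᵢ:
  n-pentane: x = 0.024, y = 0.095
  acetone: x = 0.186, y = 0.439
  n-heptane: x = 0.790, y = 0.466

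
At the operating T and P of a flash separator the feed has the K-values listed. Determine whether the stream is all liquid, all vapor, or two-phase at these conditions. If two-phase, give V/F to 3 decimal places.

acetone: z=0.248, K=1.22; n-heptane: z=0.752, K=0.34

all liquid

ΣzᵢKᵢ = 0.558; Σzᵢ/Kᵢ = 2.415.
Since ΣzᵢKᵢ < 1 the mixture is below its bubble point — single liquid phase.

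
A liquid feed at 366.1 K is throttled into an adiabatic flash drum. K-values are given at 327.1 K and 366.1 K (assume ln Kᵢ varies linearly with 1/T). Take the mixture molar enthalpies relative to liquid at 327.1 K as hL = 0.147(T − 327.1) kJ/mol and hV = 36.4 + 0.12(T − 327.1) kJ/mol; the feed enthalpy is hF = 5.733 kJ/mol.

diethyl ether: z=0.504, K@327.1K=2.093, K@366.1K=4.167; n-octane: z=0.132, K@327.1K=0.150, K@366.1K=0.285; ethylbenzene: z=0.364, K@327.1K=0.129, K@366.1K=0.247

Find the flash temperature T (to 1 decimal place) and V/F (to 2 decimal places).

T = 328.4 K, V/F = 0.15

Adiabatic flash: solve Rachford–Rice at each trial T, then check hF = ψ·hV(T) + (1−ψ)·hL(T).
  T = 327.1 K: K = (2.093, 0.150, 0.129), RR gives ψ = 0.129, H_out = 4.680 kJ/mol
  T = 366.1 K: K = (4.167, 0.285, 0.247), RR gives ψ = 0.522, H_out = 24.170 kJ/mol
  T = 346.6 K: K = (3.011, 0.211, 0.182), RR gives ψ = 0.375, H_out = 16.322 kJ/mol
  T = 336.9 K: K = (2.526, 0.179, 0.154), RR gives ψ = 0.275, H_out = 11.391 kJ/mol
  T = 332.0 K: K = (2.303, 0.164, 0.141), RR gives ψ = 0.210, H_out = 8.343 kJ/mol
  T = 329.6 K: K = (2.198, 0.157, 0.135), RR gives ψ = 0.173, H_out = 6.642 kJ/mol
  T = 328.4 K: K = (2.147, 0.154, 0.132), RR gives ψ = 0.152, H_out = 5.727 kJ/mol
Linear interpolation between T = 328.4 (H_out = 5.727) and T = 329.6 (H_out = 6.642) on hF = 5.733 gives T ≈ 328.4 K, at which ψ = 0.15.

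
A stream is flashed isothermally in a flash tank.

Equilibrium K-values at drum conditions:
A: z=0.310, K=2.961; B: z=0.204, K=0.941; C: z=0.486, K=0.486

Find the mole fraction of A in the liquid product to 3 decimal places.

Material balance + equilibrium reduce to Σ zᵢ(Kᵢ−1)/(1+ψ(Kᵢ−1)) = 0.
g(0) = ΣzᵢKᵢ − 1 = 0.346 and g(1) = 1 − Σzᵢ/Kᵢ = -0.321, so a root lies in (0, 1).
Newton iteration, ψ⁰ = 0.5:
  ψ = 0.500: g = -0.0417, g' = -0.537 → ψ = 0.422
  ψ = 0.422: g = 0.0010, g' = -0.567 → ψ = 0.424
Converged at ψ = 0.424.
Compositions from xᵢ = zᵢ/(1+ψ(Kᵢ−1)), yᵢ = Kᵢxᵢ:
  A: x = 0.169, y = 0.501
  B: x = 0.209, y = 0.197
  C: x = 0.622, y = 0.302

x_A = 0.169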